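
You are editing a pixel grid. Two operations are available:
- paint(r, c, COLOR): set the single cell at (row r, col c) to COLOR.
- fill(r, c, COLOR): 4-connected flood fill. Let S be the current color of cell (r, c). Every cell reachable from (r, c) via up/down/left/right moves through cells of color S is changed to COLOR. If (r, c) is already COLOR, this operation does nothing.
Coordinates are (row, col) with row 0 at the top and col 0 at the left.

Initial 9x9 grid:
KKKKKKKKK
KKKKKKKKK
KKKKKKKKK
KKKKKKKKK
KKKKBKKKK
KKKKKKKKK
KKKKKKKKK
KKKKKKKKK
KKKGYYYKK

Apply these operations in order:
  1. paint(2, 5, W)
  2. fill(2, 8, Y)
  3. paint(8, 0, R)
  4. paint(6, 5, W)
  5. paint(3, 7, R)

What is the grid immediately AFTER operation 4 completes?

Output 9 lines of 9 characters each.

Answer: YYYYYYYYY
YYYYYYYYY
YYYYYWYYY
YYYYYYYYY
YYYYBYYYY
YYYYYYYYY
YYYYYWYYY
YYYYYYYYY
RYYGYYYYY

Derivation:
After op 1 paint(2,5,W):
KKKKKKKKK
KKKKKKKKK
KKKKKWKKK
KKKKKKKKK
KKKKBKKKK
KKKKKKKKK
KKKKKKKKK
KKKKKKKKK
KKKGYYYKK
After op 2 fill(2,8,Y) [75 cells changed]:
YYYYYYYYY
YYYYYYYYY
YYYYYWYYY
YYYYYYYYY
YYYYBYYYY
YYYYYYYYY
YYYYYYYYY
YYYYYYYYY
YYYGYYYYY
After op 3 paint(8,0,R):
YYYYYYYYY
YYYYYYYYY
YYYYYWYYY
YYYYYYYYY
YYYYBYYYY
YYYYYYYYY
YYYYYYYYY
YYYYYYYYY
RYYGYYYYY
After op 4 paint(6,5,W):
YYYYYYYYY
YYYYYYYYY
YYYYYWYYY
YYYYYYYYY
YYYYBYYYY
YYYYYYYYY
YYYYYWYYY
YYYYYYYYY
RYYGYYYYY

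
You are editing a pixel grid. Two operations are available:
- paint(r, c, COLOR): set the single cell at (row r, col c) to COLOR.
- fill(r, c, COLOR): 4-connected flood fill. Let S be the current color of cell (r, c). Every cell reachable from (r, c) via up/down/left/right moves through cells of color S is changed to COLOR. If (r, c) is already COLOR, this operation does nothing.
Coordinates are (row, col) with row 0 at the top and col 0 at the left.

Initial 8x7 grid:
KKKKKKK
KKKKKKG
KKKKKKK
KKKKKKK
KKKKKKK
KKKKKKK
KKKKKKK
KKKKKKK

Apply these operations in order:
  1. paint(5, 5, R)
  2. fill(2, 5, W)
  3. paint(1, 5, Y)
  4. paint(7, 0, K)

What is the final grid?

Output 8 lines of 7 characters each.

After op 1 paint(5,5,R):
KKKKKKK
KKKKKKG
KKKKKKK
KKKKKKK
KKKKKKK
KKKKKRK
KKKKKKK
KKKKKKK
After op 2 fill(2,5,W) [54 cells changed]:
WWWWWWW
WWWWWWG
WWWWWWW
WWWWWWW
WWWWWWW
WWWWWRW
WWWWWWW
WWWWWWW
After op 3 paint(1,5,Y):
WWWWWWW
WWWWWYG
WWWWWWW
WWWWWWW
WWWWWWW
WWWWWRW
WWWWWWW
WWWWWWW
After op 4 paint(7,0,K):
WWWWWWW
WWWWWYG
WWWWWWW
WWWWWWW
WWWWWWW
WWWWWRW
WWWWWWW
KWWWWWW

Answer: WWWWWWW
WWWWWYG
WWWWWWW
WWWWWWW
WWWWWWW
WWWWWRW
WWWWWWW
KWWWWWW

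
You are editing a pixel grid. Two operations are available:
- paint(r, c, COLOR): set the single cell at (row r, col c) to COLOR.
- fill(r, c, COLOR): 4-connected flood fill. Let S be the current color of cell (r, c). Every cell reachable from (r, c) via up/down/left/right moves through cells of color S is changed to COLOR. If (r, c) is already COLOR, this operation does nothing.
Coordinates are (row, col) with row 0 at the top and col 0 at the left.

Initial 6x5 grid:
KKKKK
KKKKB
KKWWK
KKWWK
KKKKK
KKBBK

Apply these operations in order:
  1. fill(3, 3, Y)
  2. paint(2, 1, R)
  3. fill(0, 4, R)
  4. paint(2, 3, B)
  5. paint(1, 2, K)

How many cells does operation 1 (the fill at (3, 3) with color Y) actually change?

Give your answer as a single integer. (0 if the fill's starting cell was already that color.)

Answer: 4

Derivation:
After op 1 fill(3,3,Y) [4 cells changed]:
KKKKK
KKKKB
KKYYK
KKYYK
KKKKK
KKBBK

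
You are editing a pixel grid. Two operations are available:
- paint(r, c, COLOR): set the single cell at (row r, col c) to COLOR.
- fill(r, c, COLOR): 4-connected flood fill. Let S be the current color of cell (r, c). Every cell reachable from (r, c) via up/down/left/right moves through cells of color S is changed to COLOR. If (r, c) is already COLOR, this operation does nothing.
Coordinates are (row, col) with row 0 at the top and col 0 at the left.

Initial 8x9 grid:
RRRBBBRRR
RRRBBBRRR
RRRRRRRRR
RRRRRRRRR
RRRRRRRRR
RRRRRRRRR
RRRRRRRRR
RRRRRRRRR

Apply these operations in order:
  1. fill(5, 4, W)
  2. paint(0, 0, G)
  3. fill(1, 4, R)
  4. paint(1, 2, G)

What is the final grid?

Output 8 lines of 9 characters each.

Answer: GWWRRRWWW
WWGRRRWWW
WWWWWWWWW
WWWWWWWWW
WWWWWWWWW
WWWWWWWWW
WWWWWWWWW
WWWWWWWWW

Derivation:
After op 1 fill(5,4,W) [66 cells changed]:
WWWBBBWWW
WWWBBBWWW
WWWWWWWWW
WWWWWWWWW
WWWWWWWWW
WWWWWWWWW
WWWWWWWWW
WWWWWWWWW
After op 2 paint(0,0,G):
GWWBBBWWW
WWWBBBWWW
WWWWWWWWW
WWWWWWWWW
WWWWWWWWW
WWWWWWWWW
WWWWWWWWW
WWWWWWWWW
After op 3 fill(1,4,R) [6 cells changed]:
GWWRRRWWW
WWWRRRWWW
WWWWWWWWW
WWWWWWWWW
WWWWWWWWW
WWWWWWWWW
WWWWWWWWW
WWWWWWWWW
After op 4 paint(1,2,G):
GWWRRRWWW
WWGRRRWWW
WWWWWWWWW
WWWWWWWWW
WWWWWWWWW
WWWWWWWWW
WWWWWWWWW
WWWWWWWWW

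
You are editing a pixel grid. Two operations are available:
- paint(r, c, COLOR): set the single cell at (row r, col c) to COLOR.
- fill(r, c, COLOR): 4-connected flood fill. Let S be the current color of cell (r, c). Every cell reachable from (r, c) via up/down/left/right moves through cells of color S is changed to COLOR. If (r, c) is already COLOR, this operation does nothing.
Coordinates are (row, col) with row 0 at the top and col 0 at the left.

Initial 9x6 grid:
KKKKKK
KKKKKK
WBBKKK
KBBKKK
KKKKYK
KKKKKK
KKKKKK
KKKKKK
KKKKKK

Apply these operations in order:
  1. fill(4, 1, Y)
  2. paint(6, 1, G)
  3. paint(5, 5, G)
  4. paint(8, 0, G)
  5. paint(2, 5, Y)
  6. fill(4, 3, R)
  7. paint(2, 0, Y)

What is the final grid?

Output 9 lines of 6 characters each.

Answer: RRRRRR
RRRRRR
YBBRRR
RBBRRR
RRRRRR
RRRRRG
RGRRRR
RRRRRR
GRRRRR

Derivation:
After op 1 fill(4,1,Y) [48 cells changed]:
YYYYYY
YYYYYY
WBBYYY
YBBYYY
YYYYYY
YYYYYY
YYYYYY
YYYYYY
YYYYYY
After op 2 paint(6,1,G):
YYYYYY
YYYYYY
WBBYYY
YBBYYY
YYYYYY
YYYYYY
YGYYYY
YYYYYY
YYYYYY
After op 3 paint(5,5,G):
YYYYYY
YYYYYY
WBBYYY
YBBYYY
YYYYYY
YYYYYG
YGYYYY
YYYYYY
YYYYYY
After op 4 paint(8,0,G):
YYYYYY
YYYYYY
WBBYYY
YBBYYY
YYYYYY
YYYYYG
YGYYYY
YYYYYY
GYYYYY
After op 5 paint(2,5,Y):
YYYYYY
YYYYYY
WBBYYY
YBBYYY
YYYYYY
YYYYYG
YGYYYY
YYYYYY
GYYYYY
After op 6 fill(4,3,R) [46 cells changed]:
RRRRRR
RRRRRR
WBBRRR
RBBRRR
RRRRRR
RRRRRG
RGRRRR
RRRRRR
GRRRRR
After op 7 paint(2,0,Y):
RRRRRR
RRRRRR
YBBRRR
RBBRRR
RRRRRR
RRRRRG
RGRRRR
RRRRRR
GRRRRR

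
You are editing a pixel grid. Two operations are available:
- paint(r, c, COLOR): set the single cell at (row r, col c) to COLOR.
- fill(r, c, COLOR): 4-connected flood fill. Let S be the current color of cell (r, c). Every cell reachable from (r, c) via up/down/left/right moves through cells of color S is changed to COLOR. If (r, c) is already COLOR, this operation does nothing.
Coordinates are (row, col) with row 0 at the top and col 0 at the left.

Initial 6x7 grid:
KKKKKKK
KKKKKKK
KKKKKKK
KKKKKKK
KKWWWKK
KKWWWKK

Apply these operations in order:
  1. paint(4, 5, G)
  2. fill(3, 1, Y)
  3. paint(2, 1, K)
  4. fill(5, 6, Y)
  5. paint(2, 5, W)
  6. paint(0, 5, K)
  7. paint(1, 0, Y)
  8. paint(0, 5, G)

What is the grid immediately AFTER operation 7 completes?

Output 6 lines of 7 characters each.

After op 1 paint(4,5,G):
KKKKKKK
KKKKKKK
KKKKKKK
KKKKKKK
KKWWWGK
KKWWWKK
After op 2 fill(3,1,Y) [35 cells changed]:
YYYYYYY
YYYYYYY
YYYYYYY
YYYYYYY
YYWWWGY
YYWWWYY
After op 3 paint(2,1,K):
YYYYYYY
YYYYYYY
YKYYYYY
YYYYYYY
YYWWWGY
YYWWWYY
After op 4 fill(5,6,Y) [0 cells changed]:
YYYYYYY
YYYYYYY
YKYYYYY
YYYYYYY
YYWWWGY
YYWWWYY
After op 5 paint(2,5,W):
YYYYYYY
YYYYYYY
YKYYYWY
YYYYYYY
YYWWWGY
YYWWWYY
After op 6 paint(0,5,K):
YYYYYKY
YYYYYYY
YKYYYWY
YYYYYYY
YYWWWGY
YYWWWYY
After op 7 paint(1,0,Y):
YYYYYKY
YYYYYYY
YKYYYWY
YYYYYYY
YYWWWGY
YYWWWYY

Answer: YYYYYKY
YYYYYYY
YKYYYWY
YYYYYYY
YYWWWGY
YYWWWYY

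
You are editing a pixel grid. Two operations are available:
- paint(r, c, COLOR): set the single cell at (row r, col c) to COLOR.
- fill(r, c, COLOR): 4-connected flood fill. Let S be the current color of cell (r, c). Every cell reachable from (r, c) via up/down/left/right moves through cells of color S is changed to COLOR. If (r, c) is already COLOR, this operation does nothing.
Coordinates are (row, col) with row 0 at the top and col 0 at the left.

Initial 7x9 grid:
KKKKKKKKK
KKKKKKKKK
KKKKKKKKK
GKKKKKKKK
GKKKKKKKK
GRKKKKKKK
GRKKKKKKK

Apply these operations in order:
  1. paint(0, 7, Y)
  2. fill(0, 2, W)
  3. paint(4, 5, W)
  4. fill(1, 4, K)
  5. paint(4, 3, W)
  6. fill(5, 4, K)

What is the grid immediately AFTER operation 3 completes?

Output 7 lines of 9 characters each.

After op 1 paint(0,7,Y):
KKKKKKKYK
KKKKKKKKK
KKKKKKKKK
GKKKKKKKK
GKKKKKKKK
GRKKKKKKK
GRKKKKKKK
After op 2 fill(0,2,W) [56 cells changed]:
WWWWWWWYW
WWWWWWWWW
WWWWWWWWW
GWWWWWWWW
GWWWWWWWW
GRWWWWWWW
GRWWWWWWW
After op 3 paint(4,5,W):
WWWWWWWYW
WWWWWWWWW
WWWWWWWWW
GWWWWWWWW
GWWWWWWWW
GRWWWWWWW
GRWWWWWWW

Answer: WWWWWWWYW
WWWWWWWWW
WWWWWWWWW
GWWWWWWWW
GWWWWWWWW
GRWWWWWWW
GRWWWWWWW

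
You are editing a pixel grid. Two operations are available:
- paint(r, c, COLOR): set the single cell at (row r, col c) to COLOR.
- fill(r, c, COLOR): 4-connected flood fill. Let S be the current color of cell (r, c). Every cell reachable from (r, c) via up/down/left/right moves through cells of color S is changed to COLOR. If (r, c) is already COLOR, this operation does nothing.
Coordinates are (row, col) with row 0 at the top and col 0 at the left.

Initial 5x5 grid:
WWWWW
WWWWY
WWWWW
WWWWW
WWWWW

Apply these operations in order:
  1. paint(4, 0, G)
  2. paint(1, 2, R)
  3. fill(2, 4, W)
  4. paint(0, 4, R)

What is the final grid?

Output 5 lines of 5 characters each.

Answer: WWWWR
WWRWY
WWWWW
WWWWW
GWWWW

Derivation:
After op 1 paint(4,0,G):
WWWWW
WWWWY
WWWWW
WWWWW
GWWWW
After op 2 paint(1,2,R):
WWWWW
WWRWY
WWWWW
WWWWW
GWWWW
After op 3 fill(2,4,W) [0 cells changed]:
WWWWW
WWRWY
WWWWW
WWWWW
GWWWW
After op 4 paint(0,4,R):
WWWWR
WWRWY
WWWWW
WWWWW
GWWWW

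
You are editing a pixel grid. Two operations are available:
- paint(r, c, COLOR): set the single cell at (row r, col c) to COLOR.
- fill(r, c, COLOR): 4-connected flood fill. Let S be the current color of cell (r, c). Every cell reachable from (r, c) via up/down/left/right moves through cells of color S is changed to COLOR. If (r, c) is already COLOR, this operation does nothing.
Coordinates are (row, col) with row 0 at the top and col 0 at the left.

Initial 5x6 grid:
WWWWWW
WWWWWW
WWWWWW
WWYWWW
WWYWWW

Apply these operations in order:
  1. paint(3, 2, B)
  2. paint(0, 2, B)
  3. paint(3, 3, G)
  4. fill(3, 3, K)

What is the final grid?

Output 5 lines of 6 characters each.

After op 1 paint(3,2,B):
WWWWWW
WWWWWW
WWWWWW
WWBWWW
WWYWWW
After op 2 paint(0,2,B):
WWBWWW
WWWWWW
WWWWWW
WWBWWW
WWYWWW
After op 3 paint(3,3,G):
WWBWWW
WWWWWW
WWWWWW
WWBGWW
WWYWWW
After op 4 fill(3,3,K) [1 cells changed]:
WWBWWW
WWWWWW
WWWWWW
WWBKWW
WWYWWW

Answer: WWBWWW
WWWWWW
WWWWWW
WWBKWW
WWYWWW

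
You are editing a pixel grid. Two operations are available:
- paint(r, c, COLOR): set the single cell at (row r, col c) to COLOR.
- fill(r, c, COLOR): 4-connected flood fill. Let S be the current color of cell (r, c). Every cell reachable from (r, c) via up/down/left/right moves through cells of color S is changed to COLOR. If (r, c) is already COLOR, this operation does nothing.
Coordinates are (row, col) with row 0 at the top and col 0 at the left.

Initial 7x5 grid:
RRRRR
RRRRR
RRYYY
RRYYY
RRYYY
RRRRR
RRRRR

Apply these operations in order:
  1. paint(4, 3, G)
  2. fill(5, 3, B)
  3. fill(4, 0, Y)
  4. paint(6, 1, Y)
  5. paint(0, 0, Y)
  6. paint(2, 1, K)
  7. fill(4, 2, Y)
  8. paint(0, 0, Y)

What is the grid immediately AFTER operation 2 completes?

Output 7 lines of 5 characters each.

After op 1 paint(4,3,G):
RRRRR
RRRRR
RRYYY
RRYYY
RRYGY
RRRRR
RRRRR
After op 2 fill(5,3,B) [26 cells changed]:
BBBBB
BBBBB
BBYYY
BBYYY
BBYGY
BBBBB
BBBBB

Answer: BBBBB
BBBBB
BBYYY
BBYYY
BBYGY
BBBBB
BBBBB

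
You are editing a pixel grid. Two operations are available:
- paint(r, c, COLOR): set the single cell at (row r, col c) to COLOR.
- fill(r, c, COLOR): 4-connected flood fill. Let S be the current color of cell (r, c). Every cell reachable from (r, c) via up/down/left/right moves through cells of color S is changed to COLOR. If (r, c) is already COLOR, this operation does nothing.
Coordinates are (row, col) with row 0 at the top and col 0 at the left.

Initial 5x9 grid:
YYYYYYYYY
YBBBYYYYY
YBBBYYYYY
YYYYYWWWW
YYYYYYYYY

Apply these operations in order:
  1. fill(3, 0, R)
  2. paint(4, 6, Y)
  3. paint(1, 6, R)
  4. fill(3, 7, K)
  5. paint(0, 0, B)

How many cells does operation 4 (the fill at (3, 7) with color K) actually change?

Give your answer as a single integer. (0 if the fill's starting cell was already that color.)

After op 1 fill(3,0,R) [35 cells changed]:
RRRRRRRRR
RBBBRRRRR
RBBBRRRRR
RRRRRWWWW
RRRRRRRRR
After op 2 paint(4,6,Y):
RRRRRRRRR
RBBBRRRRR
RBBBRRRRR
RRRRRWWWW
RRRRRRYRR
After op 3 paint(1,6,R):
RRRRRRRRR
RBBBRRRRR
RBBBRRRRR
RRRRRWWWW
RRRRRRYRR
After op 4 fill(3,7,K) [4 cells changed]:
RRRRRRRRR
RBBBRRRRR
RBBBRRRRR
RRRRRKKKK
RRRRRRYRR

Answer: 4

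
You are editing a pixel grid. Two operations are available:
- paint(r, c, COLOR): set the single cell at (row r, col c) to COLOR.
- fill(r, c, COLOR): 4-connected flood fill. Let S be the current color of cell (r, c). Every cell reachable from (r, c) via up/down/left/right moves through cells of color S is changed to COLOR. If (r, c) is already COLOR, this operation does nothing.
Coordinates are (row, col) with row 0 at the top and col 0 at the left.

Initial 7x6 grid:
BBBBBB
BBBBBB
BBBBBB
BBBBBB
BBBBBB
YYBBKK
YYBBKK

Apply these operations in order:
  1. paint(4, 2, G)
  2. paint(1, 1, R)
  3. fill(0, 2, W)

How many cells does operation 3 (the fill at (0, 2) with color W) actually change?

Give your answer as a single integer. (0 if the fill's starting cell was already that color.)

Answer: 32

Derivation:
After op 1 paint(4,2,G):
BBBBBB
BBBBBB
BBBBBB
BBBBBB
BBGBBB
YYBBKK
YYBBKK
After op 2 paint(1,1,R):
BBBBBB
BRBBBB
BBBBBB
BBBBBB
BBGBBB
YYBBKK
YYBBKK
After op 3 fill(0,2,W) [32 cells changed]:
WWWWWW
WRWWWW
WWWWWW
WWWWWW
WWGWWW
YYWWKK
YYWWKK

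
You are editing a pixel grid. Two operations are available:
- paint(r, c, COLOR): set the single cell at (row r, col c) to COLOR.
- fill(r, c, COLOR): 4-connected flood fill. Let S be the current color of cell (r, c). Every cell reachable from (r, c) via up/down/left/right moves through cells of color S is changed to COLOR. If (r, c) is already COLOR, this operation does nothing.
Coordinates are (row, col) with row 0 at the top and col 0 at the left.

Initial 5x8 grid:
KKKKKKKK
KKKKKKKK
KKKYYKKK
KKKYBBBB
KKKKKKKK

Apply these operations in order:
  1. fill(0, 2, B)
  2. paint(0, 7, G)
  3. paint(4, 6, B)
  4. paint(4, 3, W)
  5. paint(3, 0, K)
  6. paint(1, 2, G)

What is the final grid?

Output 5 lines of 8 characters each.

Answer: BBBBBBBG
BBGBBBBB
BBBYYBBB
KBBYBBBB
BBBWBBBB

Derivation:
After op 1 fill(0,2,B) [33 cells changed]:
BBBBBBBB
BBBBBBBB
BBBYYBBB
BBBYBBBB
BBBBBBBB
After op 2 paint(0,7,G):
BBBBBBBG
BBBBBBBB
BBBYYBBB
BBBYBBBB
BBBBBBBB
After op 3 paint(4,6,B):
BBBBBBBG
BBBBBBBB
BBBYYBBB
BBBYBBBB
BBBBBBBB
After op 4 paint(4,3,W):
BBBBBBBG
BBBBBBBB
BBBYYBBB
BBBYBBBB
BBBWBBBB
After op 5 paint(3,0,K):
BBBBBBBG
BBBBBBBB
BBBYYBBB
KBBYBBBB
BBBWBBBB
After op 6 paint(1,2,G):
BBBBBBBG
BBGBBBBB
BBBYYBBB
KBBYBBBB
BBBWBBBB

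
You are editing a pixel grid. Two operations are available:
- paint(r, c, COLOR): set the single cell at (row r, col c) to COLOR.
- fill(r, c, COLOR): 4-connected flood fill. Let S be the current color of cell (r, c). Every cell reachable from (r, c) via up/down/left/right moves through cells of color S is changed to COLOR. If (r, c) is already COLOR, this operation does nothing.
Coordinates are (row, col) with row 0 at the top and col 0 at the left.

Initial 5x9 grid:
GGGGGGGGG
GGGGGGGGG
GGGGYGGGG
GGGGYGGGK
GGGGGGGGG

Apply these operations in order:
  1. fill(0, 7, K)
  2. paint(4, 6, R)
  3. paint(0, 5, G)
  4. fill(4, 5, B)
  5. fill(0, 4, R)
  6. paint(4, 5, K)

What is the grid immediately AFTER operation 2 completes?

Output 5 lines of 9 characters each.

Answer: KKKKKKKKK
KKKKKKKKK
KKKKYKKKK
KKKKYKKKK
KKKKKKRKK

Derivation:
After op 1 fill(0,7,K) [42 cells changed]:
KKKKKKKKK
KKKKKKKKK
KKKKYKKKK
KKKKYKKKK
KKKKKKKKK
After op 2 paint(4,6,R):
KKKKKKKKK
KKKKKKKKK
KKKKYKKKK
KKKKYKKKK
KKKKKKRKK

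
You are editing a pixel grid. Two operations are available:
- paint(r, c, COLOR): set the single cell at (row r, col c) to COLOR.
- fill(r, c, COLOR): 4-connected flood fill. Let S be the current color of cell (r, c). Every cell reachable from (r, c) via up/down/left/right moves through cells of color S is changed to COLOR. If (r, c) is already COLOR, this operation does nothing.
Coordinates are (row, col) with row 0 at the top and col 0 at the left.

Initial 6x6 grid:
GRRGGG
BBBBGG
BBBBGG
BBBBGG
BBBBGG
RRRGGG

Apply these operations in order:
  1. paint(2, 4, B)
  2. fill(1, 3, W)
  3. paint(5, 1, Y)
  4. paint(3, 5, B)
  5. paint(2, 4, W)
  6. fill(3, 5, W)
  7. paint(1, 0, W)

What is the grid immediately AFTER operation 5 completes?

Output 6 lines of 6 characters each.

Answer: GRRGGG
WWWWGG
WWWWWG
WWWWGB
WWWWGG
RYRGGG

Derivation:
After op 1 paint(2,4,B):
GRRGGG
BBBBGG
BBBBBG
BBBBGG
BBBBGG
RRRGGG
After op 2 fill(1,3,W) [17 cells changed]:
GRRGGG
WWWWGG
WWWWWG
WWWWGG
WWWWGG
RRRGGG
After op 3 paint(5,1,Y):
GRRGGG
WWWWGG
WWWWWG
WWWWGG
WWWWGG
RYRGGG
After op 4 paint(3,5,B):
GRRGGG
WWWWGG
WWWWWG
WWWWGB
WWWWGG
RYRGGG
After op 5 paint(2,4,W):
GRRGGG
WWWWGG
WWWWWG
WWWWGB
WWWWGG
RYRGGG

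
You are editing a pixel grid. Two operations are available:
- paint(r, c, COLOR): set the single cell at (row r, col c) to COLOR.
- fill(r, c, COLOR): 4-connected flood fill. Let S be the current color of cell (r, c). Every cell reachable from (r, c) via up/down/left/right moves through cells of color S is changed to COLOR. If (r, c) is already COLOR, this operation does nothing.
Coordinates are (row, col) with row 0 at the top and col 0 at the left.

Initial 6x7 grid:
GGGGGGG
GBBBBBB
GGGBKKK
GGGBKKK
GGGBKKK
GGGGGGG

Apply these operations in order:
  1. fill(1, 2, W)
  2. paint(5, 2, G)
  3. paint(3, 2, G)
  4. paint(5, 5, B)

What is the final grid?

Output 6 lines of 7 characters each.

Answer: GGGGGGG
GWWWWWW
GGGWKKK
GGGWKKK
GGGWKKK
GGGGGBG

Derivation:
After op 1 fill(1,2,W) [9 cells changed]:
GGGGGGG
GWWWWWW
GGGWKKK
GGGWKKK
GGGWKKK
GGGGGGG
After op 2 paint(5,2,G):
GGGGGGG
GWWWWWW
GGGWKKK
GGGWKKK
GGGWKKK
GGGGGGG
After op 3 paint(3,2,G):
GGGGGGG
GWWWWWW
GGGWKKK
GGGWKKK
GGGWKKK
GGGGGGG
After op 4 paint(5,5,B):
GGGGGGG
GWWWWWW
GGGWKKK
GGGWKKK
GGGWKKK
GGGGGBG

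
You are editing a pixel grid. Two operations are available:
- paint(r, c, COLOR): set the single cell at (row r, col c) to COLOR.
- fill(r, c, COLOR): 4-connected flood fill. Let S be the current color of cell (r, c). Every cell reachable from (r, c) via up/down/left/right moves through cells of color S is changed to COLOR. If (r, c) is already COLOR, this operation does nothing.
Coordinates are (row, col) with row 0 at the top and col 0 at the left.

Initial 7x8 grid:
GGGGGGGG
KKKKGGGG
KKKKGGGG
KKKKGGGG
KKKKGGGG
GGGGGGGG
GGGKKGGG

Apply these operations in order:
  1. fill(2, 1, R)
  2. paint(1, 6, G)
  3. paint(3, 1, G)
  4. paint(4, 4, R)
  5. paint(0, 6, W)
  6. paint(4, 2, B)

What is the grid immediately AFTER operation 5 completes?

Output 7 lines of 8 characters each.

Answer: GGGGGGWG
RRRRGGGG
RRRRGGGG
RGRRGGGG
RRRRRGGG
GGGGGGGG
GGGKKGGG

Derivation:
After op 1 fill(2,1,R) [16 cells changed]:
GGGGGGGG
RRRRGGGG
RRRRGGGG
RRRRGGGG
RRRRGGGG
GGGGGGGG
GGGKKGGG
After op 2 paint(1,6,G):
GGGGGGGG
RRRRGGGG
RRRRGGGG
RRRRGGGG
RRRRGGGG
GGGGGGGG
GGGKKGGG
After op 3 paint(3,1,G):
GGGGGGGG
RRRRGGGG
RRRRGGGG
RGRRGGGG
RRRRGGGG
GGGGGGGG
GGGKKGGG
After op 4 paint(4,4,R):
GGGGGGGG
RRRRGGGG
RRRRGGGG
RGRRGGGG
RRRRRGGG
GGGGGGGG
GGGKKGGG
After op 5 paint(0,6,W):
GGGGGGWG
RRRRGGGG
RRRRGGGG
RGRRGGGG
RRRRRGGG
GGGGGGGG
GGGKKGGG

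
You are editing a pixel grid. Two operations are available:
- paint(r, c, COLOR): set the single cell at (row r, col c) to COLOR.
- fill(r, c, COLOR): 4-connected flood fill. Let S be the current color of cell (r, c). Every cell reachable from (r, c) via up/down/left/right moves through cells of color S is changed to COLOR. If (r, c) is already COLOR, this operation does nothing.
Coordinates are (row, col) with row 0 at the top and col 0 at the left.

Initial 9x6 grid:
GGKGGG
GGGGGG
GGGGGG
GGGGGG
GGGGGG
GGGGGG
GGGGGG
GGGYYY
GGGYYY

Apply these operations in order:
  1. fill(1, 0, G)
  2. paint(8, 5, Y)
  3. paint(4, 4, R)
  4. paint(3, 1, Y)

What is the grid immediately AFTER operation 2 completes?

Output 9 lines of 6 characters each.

Answer: GGKGGG
GGGGGG
GGGGGG
GGGGGG
GGGGGG
GGGGGG
GGGGGG
GGGYYY
GGGYYY

Derivation:
After op 1 fill(1,0,G) [0 cells changed]:
GGKGGG
GGGGGG
GGGGGG
GGGGGG
GGGGGG
GGGGGG
GGGGGG
GGGYYY
GGGYYY
After op 2 paint(8,5,Y):
GGKGGG
GGGGGG
GGGGGG
GGGGGG
GGGGGG
GGGGGG
GGGGGG
GGGYYY
GGGYYY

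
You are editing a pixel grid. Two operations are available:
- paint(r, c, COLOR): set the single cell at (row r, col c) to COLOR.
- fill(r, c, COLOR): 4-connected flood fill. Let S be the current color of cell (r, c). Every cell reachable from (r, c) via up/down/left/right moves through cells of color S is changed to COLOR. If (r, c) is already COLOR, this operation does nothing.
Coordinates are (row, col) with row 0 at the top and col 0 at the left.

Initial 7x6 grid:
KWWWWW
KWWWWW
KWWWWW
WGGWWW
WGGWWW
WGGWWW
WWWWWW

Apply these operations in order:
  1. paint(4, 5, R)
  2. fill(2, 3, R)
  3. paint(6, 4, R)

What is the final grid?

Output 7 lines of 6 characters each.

Answer: KRRRRR
KRRRRR
KRRRRR
RGGRRR
RGGRRR
RGGRRR
RRRRRR

Derivation:
After op 1 paint(4,5,R):
KWWWWW
KWWWWW
KWWWWW
WGGWWW
WGGWWR
WGGWWW
WWWWWW
After op 2 fill(2,3,R) [32 cells changed]:
KRRRRR
KRRRRR
KRRRRR
RGGRRR
RGGRRR
RGGRRR
RRRRRR
After op 3 paint(6,4,R):
KRRRRR
KRRRRR
KRRRRR
RGGRRR
RGGRRR
RGGRRR
RRRRRR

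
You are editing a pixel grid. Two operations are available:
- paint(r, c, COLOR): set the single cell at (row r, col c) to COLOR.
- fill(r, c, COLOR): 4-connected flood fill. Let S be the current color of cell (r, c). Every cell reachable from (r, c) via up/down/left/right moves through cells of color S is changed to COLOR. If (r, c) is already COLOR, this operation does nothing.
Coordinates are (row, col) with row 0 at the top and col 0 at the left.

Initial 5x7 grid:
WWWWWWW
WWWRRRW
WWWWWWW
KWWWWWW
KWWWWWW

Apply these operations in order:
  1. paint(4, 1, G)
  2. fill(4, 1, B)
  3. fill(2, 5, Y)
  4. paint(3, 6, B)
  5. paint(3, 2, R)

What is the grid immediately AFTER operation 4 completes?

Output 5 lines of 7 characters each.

After op 1 paint(4,1,G):
WWWWWWW
WWWRRRW
WWWWWWW
KWWWWWW
KGWWWWW
After op 2 fill(4,1,B) [1 cells changed]:
WWWWWWW
WWWRRRW
WWWWWWW
KWWWWWW
KBWWWWW
After op 3 fill(2,5,Y) [29 cells changed]:
YYYYYYY
YYYRRRY
YYYYYYY
KYYYYYY
KBYYYYY
After op 4 paint(3,6,B):
YYYYYYY
YYYRRRY
YYYYYYY
KYYYYYB
KBYYYYY

Answer: YYYYYYY
YYYRRRY
YYYYYYY
KYYYYYB
KBYYYYY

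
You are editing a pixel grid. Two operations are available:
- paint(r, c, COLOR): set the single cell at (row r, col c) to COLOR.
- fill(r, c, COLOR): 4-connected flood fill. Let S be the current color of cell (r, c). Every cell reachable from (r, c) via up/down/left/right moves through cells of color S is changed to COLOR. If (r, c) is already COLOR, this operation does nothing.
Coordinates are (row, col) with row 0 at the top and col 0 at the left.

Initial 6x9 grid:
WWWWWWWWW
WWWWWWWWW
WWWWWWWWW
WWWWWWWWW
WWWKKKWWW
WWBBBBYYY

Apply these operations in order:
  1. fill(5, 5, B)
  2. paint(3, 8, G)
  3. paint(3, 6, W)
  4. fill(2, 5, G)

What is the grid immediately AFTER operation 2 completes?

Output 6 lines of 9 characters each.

Answer: WWWWWWWWW
WWWWWWWWW
WWWWWWWWW
WWWWWWWWG
WWWKKKWWW
WWBBBBYYY

Derivation:
After op 1 fill(5,5,B) [0 cells changed]:
WWWWWWWWW
WWWWWWWWW
WWWWWWWWW
WWWWWWWWW
WWWKKKWWW
WWBBBBYYY
After op 2 paint(3,8,G):
WWWWWWWWW
WWWWWWWWW
WWWWWWWWW
WWWWWWWWG
WWWKKKWWW
WWBBBBYYY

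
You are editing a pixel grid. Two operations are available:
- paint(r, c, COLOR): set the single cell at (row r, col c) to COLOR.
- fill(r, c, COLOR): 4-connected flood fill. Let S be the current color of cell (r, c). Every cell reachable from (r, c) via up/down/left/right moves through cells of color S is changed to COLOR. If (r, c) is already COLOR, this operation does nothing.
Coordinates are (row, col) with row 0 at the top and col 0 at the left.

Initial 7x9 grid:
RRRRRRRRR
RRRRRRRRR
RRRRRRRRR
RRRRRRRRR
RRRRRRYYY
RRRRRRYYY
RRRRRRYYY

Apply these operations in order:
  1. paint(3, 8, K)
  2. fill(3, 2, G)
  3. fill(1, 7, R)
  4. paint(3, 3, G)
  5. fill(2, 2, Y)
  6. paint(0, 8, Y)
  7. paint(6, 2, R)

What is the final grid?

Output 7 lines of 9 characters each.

After op 1 paint(3,8,K):
RRRRRRRRR
RRRRRRRRR
RRRRRRRRR
RRRRRRRRK
RRRRRRYYY
RRRRRRYYY
RRRRRRYYY
After op 2 fill(3,2,G) [53 cells changed]:
GGGGGGGGG
GGGGGGGGG
GGGGGGGGG
GGGGGGGGK
GGGGGGYYY
GGGGGGYYY
GGGGGGYYY
After op 3 fill(1,7,R) [53 cells changed]:
RRRRRRRRR
RRRRRRRRR
RRRRRRRRR
RRRRRRRRK
RRRRRRYYY
RRRRRRYYY
RRRRRRYYY
After op 4 paint(3,3,G):
RRRRRRRRR
RRRRRRRRR
RRRRRRRRR
RRRGRRRRK
RRRRRRYYY
RRRRRRYYY
RRRRRRYYY
After op 5 fill(2,2,Y) [52 cells changed]:
YYYYYYYYY
YYYYYYYYY
YYYYYYYYY
YYYGYYYYK
YYYYYYYYY
YYYYYYYYY
YYYYYYYYY
After op 6 paint(0,8,Y):
YYYYYYYYY
YYYYYYYYY
YYYYYYYYY
YYYGYYYYK
YYYYYYYYY
YYYYYYYYY
YYYYYYYYY
After op 7 paint(6,2,R):
YYYYYYYYY
YYYYYYYYY
YYYYYYYYY
YYYGYYYYK
YYYYYYYYY
YYYYYYYYY
YYRYYYYYY

Answer: YYYYYYYYY
YYYYYYYYY
YYYYYYYYY
YYYGYYYYK
YYYYYYYYY
YYYYYYYYY
YYRYYYYYY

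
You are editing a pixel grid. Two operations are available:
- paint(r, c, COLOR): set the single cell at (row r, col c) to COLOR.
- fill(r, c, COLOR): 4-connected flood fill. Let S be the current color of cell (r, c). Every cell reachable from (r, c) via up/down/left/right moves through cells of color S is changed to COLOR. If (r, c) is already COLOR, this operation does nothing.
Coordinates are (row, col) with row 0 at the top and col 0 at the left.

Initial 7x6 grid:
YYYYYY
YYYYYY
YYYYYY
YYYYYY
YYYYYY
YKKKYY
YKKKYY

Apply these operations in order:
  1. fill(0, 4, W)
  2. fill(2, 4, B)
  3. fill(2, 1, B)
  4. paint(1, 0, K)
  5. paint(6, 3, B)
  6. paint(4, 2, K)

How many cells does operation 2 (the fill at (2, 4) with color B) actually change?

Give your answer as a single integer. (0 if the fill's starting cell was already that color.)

Answer: 36

Derivation:
After op 1 fill(0,4,W) [36 cells changed]:
WWWWWW
WWWWWW
WWWWWW
WWWWWW
WWWWWW
WKKKWW
WKKKWW
After op 2 fill(2,4,B) [36 cells changed]:
BBBBBB
BBBBBB
BBBBBB
BBBBBB
BBBBBB
BKKKBB
BKKKBB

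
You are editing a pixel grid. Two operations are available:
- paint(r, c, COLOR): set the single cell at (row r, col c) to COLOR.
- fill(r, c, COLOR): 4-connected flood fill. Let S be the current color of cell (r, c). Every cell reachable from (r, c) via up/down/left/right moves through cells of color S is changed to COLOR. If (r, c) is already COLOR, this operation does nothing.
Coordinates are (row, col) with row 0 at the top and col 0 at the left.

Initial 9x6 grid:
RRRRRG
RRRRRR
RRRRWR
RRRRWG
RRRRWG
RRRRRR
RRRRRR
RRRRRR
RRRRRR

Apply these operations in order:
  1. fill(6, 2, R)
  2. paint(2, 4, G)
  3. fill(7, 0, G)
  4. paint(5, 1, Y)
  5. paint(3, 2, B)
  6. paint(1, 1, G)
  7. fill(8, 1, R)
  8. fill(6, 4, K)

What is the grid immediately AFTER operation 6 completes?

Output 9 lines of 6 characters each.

Answer: GGGGGG
GGGGGG
GGGGGG
GGBGWG
GGGGWG
GYGGGG
GGGGGG
GGGGGG
GGGGGG

Derivation:
After op 1 fill(6,2,R) [0 cells changed]:
RRRRRG
RRRRRR
RRRRWR
RRRRWG
RRRRWG
RRRRRR
RRRRRR
RRRRRR
RRRRRR
After op 2 paint(2,4,G):
RRRRRG
RRRRRR
RRRRGR
RRRRWG
RRRRWG
RRRRRR
RRRRRR
RRRRRR
RRRRRR
After op 3 fill(7,0,G) [48 cells changed]:
GGGGGG
GGGGGG
GGGGGG
GGGGWG
GGGGWG
GGGGGG
GGGGGG
GGGGGG
GGGGGG
After op 4 paint(5,1,Y):
GGGGGG
GGGGGG
GGGGGG
GGGGWG
GGGGWG
GYGGGG
GGGGGG
GGGGGG
GGGGGG
After op 5 paint(3,2,B):
GGGGGG
GGGGGG
GGGGGG
GGBGWG
GGGGWG
GYGGGG
GGGGGG
GGGGGG
GGGGGG
After op 6 paint(1,1,G):
GGGGGG
GGGGGG
GGGGGG
GGBGWG
GGGGWG
GYGGGG
GGGGGG
GGGGGG
GGGGGG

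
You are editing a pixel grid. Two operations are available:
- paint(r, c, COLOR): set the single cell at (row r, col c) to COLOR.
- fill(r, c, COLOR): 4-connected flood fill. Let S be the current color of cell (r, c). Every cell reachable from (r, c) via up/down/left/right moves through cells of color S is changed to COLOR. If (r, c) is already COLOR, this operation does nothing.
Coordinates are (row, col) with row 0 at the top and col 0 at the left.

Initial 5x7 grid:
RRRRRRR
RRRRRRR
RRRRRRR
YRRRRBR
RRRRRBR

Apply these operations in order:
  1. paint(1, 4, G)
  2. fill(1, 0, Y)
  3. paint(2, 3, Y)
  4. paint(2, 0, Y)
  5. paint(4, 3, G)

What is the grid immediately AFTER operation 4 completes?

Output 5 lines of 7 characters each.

After op 1 paint(1,4,G):
RRRRRRR
RRRRGRR
RRRRRRR
YRRRRBR
RRRRRBR
After op 2 fill(1,0,Y) [31 cells changed]:
YYYYYYY
YYYYGYY
YYYYYYY
YYYYYBY
YYYYYBY
After op 3 paint(2,3,Y):
YYYYYYY
YYYYGYY
YYYYYYY
YYYYYBY
YYYYYBY
After op 4 paint(2,0,Y):
YYYYYYY
YYYYGYY
YYYYYYY
YYYYYBY
YYYYYBY

Answer: YYYYYYY
YYYYGYY
YYYYYYY
YYYYYBY
YYYYYBY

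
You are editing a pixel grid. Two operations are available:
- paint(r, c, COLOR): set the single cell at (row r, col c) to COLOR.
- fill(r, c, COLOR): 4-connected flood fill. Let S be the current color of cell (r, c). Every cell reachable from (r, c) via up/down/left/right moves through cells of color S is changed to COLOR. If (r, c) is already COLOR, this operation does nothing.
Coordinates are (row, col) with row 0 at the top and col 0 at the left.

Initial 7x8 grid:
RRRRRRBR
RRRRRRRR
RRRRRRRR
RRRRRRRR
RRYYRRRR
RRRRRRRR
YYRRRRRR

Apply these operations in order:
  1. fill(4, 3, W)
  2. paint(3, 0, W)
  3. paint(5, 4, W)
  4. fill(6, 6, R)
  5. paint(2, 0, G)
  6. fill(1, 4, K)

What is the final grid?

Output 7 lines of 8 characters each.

Answer: KKKKKKBK
KKKKKKKK
GKKKKKKK
WKKKKKKK
KKWWKKKK
KKKKWKKK
YYKKKKKK

Derivation:
After op 1 fill(4,3,W) [2 cells changed]:
RRRRRRBR
RRRRRRRR
RRRRRRRR
RRRRRRRR
RRWWRRRR
RRRRRRRR
YYRRRRRR
After op 2 paint(3,0,W):
RRRRRRBR
RRRRRRRR
RRRRRRRR
WRRRRRRR
RRWWRRRR
RRRRRRRR
YYRRRRRR
After op 3 paint(5,4,W):
RRRRRRBR
RRRRRRRR
RRRRRRRR
WRRRRRRR
RRWWRRRR
RRRRWRRR
YYRRRRRR
After op 4 fill(6,6,R) [0 cells changed]:
RRRRRRBR
RRRRRRRR
RRRRRRRR
WRRRRRRR
RRWWRRRR
RRRRWRRR
YYRRRRRR
After op 5 paint(2,0,G):
RRRRRRBR
RRRRRRRR
GRRRRRRR
WRRRRRRR
RRWWRRRR
RRRRWRRR
YYRRRRRR
After op 6 fill(1,4,K) [48 cells changed]:
KKKKKKBK
KKKKKKKK
GKKKKKKK
WKKKKKKK
KKWWKKKK
KKKKWKKK
YYKKKKKK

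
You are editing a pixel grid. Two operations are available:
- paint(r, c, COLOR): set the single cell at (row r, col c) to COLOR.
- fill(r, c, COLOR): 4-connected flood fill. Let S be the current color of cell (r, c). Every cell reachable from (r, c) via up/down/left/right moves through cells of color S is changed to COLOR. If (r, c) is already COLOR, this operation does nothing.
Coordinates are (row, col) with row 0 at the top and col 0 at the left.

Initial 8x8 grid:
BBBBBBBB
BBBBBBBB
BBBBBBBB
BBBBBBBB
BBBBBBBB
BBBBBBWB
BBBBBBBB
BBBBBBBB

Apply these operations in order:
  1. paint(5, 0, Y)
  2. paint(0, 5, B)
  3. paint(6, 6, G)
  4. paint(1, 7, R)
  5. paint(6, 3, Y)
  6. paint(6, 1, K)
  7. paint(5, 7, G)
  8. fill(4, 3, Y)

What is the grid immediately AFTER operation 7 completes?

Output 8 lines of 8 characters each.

After op 1 paint(5,0,Y):
BBBBBBBB
BBBBBBBB
BBBBBBBB
BBBBBBBB
BBBBBBBB
YBBBBBWB
BBBBBBBB
BBBBBBBB
After op 2 paint(0,5,B):
BBBBBBBB
BBBBBBBB
BBBBBBBB
BBBBBBBB
BBBBBBBB
YBBBBBWB
BBBBBBBB
BBBBBBBB
After op 3 paint(6,6,G):
BBBBBBBB
BBBBBBBB
BBBBBBBB
BBBBBBBB
BBBBBBBB
YBBBBBWB
BBBBBBGB
BBBBBBBB
After op 4 paint(1,7,R):
BBBBBBBB
BBBBBBBR
BBBBBBBB
BBBBBBBB
BBBBBBBB
YBBBBBWB
BBBBBBGB
BBBBBBBB
After op 5 paint(6,3,Y):
BBBBBBBB
BBBBBBBR
BBBBBBBB
BBBBBBBB
BBBBBBBB
YBBBBBWB
BBBYBBGB
BBBBBBBB
After op 6 paint(6,1,K):
BBBBBBBB
BBBBBBBR
BBBBBBBB
BBBBBBBB
BBBBBBBB
YBBBBBWB
BKBYBBGB
BBBBBBBB
After op 7 paint(5,7,G):
BBBBBBBB
BBBBBBBR
BBBBBBBB
BBBBBBBB
BBBBBBBB
YBBBBBWG
BKBYBBGB
BBBBBBBB

Answer: BBBBBBBB
BBBBBBBR
BBBBBBBB
BBBBBBBB
BBBBBBBB
YBBBBBWG
BKBYBBGB
BBBBBBBB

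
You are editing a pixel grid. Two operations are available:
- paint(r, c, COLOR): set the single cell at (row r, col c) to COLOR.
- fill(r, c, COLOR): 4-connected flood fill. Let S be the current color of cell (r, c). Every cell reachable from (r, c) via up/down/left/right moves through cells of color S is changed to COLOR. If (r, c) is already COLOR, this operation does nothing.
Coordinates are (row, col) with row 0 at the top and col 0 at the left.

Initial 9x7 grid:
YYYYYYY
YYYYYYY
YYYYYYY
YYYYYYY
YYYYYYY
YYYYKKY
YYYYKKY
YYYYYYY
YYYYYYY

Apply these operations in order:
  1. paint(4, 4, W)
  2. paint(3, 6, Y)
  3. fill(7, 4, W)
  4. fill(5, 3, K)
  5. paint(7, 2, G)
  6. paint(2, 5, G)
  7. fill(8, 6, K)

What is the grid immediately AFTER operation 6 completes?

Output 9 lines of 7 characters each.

Answer: KKKKKKK
KKKKKKK
KKKKKGK
KKKKKKK
KKKKKKK
KKKKKKK
KKKKKKK
KKGKKKK
KKKKKKK

Derivation:
After op 1 paint(4,4,W):
YYYYYYY
YYYYYYY
YYYYYYY
YYYYYYY
YYYYWYY
YYYYKKY
YYYYKKY
YYYYYYY
YYYYYYY
After op 2 paint(3,6,Y):
YYYYYYY
YYYYYYY
YYYYYYY
YYYYYYY
YYYYWYY
YYYYKKY
YYYYKKY
YYYYYYY
YYYYYYY
After op 3 fill(7,4,W) [58 cells changed]:
WWWWWWW
WWWWWWW
WWWWWWW
WWWWWWW
WWWWWWW
WWWWKKW
WWWWKKW
WWWWWWW
WWWWWWW
After op 4 fill(5,3,K) [59 cells changed]:
KKKKKKK
KKKKKKK
KKKKKKK
KKKKKKK
KKKKKKK
KKKKKKK
KKKKKKK
KKKKKKK
KKKKKKK
After op 5 paint(7,2,G):
KKKKKKK
KKKKKKK
KKKKKKK
KKKKKKK
KKKKKKK
KKKKKKK
KKKKKKK
KKGKKKK
KKKKKKK
After op 6 paint(2,5,G):
KKKKKKK
KKKKKKK
KKKKKGK
KKKKKKK
KKKKKKK
KKKKKKK
KKKKKKK
KKGKKKK
KKKKKKK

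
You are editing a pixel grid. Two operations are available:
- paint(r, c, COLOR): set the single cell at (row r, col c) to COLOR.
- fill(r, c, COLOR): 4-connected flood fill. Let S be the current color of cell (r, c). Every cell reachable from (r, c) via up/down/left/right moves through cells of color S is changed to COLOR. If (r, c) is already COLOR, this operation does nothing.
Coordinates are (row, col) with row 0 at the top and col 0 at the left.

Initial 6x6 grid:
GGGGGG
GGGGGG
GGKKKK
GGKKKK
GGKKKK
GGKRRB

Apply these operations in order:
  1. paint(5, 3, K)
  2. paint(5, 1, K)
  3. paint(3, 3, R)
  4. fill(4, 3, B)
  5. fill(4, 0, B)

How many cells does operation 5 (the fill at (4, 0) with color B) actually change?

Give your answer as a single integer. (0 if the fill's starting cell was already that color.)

After op 1 paint(5,3,K):
GGGGGG
GGGGGG
GGKKKK
GGKKKK
GGKKKK
GGKKRB
After op 2 paint(5,1,K):
GGGGGG
GGGGGG
GGKKKK
GGKKKK
GGKKKK
GKKKRB
After op 3 paint(3,3,R):
GGGGGG
GGGGGG
GGKKKK
GGKRKK
GGKKKK
GKKKRB
After op 4 fill(4,3,B) [14 cells changed]:
GGGGGG
GGGGGG
GGBBBB
GGBRBB
GGBBBB
GBBBRB
After op 5 fill(4,0,B) [19 cells changed]:
BBBBBB
BBBBBB
BBBBBB
BBBRBB
BBBBBB
BBBBRB

Answer: 19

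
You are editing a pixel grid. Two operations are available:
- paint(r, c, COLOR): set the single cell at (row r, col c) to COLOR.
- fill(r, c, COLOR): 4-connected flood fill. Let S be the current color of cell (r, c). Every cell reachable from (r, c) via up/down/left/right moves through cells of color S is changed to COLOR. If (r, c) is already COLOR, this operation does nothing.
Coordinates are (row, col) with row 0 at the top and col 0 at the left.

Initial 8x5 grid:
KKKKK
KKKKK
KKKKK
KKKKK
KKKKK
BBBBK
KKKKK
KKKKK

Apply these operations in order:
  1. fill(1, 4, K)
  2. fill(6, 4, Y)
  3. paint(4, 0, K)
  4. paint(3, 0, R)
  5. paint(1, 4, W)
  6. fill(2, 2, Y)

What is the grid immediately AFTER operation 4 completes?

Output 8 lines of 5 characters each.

After op 1 fill(1,4,K) [0 cells changed]:
KKKKK
KKKKK
KKKKK
KKKKK
KKKKK
BBBBK
KKKKK
KKKKK
After op 2 fill(6,4,Y) [36 cells changed]:
YYYYY
YYYYY
YYYYY
YYYYY
YYYYY
BBBBY
YYYYY
YYYYY
After op 3 paint(4,0,K):
YYYYY
YYYYY
YYYYY
YYYYY
KYYYY
BBBBY
YYYYY
YYYYY
After op 4 paint(3,0,R):
YYYYY
YYYYY
YYYYY
RYYYY
KYYYY
BBBBY
YYYYY
YYYYY

Answer: YYYYY
YYYYY
YYYYY
RYYYY
KYYYY
BBBBY
YYYYY
YYYYY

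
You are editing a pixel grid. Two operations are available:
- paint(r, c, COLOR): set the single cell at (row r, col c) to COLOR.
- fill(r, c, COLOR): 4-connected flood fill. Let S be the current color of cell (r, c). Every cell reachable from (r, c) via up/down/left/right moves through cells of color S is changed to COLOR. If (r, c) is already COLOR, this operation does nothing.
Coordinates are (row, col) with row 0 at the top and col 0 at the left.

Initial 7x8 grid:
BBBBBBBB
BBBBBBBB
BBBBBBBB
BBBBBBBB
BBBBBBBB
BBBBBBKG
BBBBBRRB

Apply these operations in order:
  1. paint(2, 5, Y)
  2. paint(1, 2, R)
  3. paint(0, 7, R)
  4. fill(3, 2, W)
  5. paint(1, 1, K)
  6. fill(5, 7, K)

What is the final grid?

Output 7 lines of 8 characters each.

After op 1 paint(2,5,Y):
BBBBBBBB
BBBBBBBB
BBBBBYBB
BBBBBBBB
BBBBBBBB
BBBBBBKG
BBBBBRRB
After op 2 paint(1,2,R):
BBBBBBBB
BBRBBBBB
BBBBBYBB
BBBBBBBB
BBBBBBBB
BBBBBBKG
BBBBBRRB
After op 3 paint(0,7,R):
BBBBBBBR
BBRBBBBB
BBBBBYBB
BBBBBBBB
BBBBBBBB
BBBBBBKG
BBBBBRRB
After op 4 fill(3,2,W) [48 cells changed]:
WWWWWWWR
WWRWWWWW
WWWWWYWW
WWWWWWWW
WWWWWWWW
WWWWWWKG
WWWWWRRB
After op 5 paint(1,1,K):
WWWWWWWR
WKRWWWWW
WWWWWYWW
WWWWWWWW
WWWWWWWW
WWWWWWKG
WWWWWRRB
After op 6 fill(5,7,K) [1 cells changed]:
WWWWWWWR
WKRWWWWW
WWWWWYWW
WWWWWWWW
WWWWWWWW
WWWWWWKK
WWWWWRRB

Answer: WWWWWWWR
WKRWWWWW
WWWWWYWW
WWWWWWWW
WWWWWWWW
WWWWWWKK
WWWWWRRB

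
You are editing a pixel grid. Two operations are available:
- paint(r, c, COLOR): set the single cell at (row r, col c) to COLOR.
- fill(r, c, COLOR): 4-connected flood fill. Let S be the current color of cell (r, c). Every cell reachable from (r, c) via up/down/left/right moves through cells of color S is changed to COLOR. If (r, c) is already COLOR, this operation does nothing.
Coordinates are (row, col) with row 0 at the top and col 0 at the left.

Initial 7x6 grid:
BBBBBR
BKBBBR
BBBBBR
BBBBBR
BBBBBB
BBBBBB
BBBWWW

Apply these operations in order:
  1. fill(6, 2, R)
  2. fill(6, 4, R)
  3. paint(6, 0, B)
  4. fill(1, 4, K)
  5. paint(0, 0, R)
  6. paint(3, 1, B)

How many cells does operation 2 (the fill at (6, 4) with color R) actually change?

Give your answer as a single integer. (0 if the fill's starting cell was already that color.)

Answer: 3

Derivation:
After op 1 fill(6,2,R) [34 cells changed]:
RRRRRR
RKRRRR
RRRRRR
RRRRRR
RRRRRR
RRRRRR
RRRWWW
After op 2 fill(6,4,R) [3 cells changed]:
RRRRRR
RKRRRR
RRRRRR
RRRRRR
RRRRRR
RRRRRR
RRRRRR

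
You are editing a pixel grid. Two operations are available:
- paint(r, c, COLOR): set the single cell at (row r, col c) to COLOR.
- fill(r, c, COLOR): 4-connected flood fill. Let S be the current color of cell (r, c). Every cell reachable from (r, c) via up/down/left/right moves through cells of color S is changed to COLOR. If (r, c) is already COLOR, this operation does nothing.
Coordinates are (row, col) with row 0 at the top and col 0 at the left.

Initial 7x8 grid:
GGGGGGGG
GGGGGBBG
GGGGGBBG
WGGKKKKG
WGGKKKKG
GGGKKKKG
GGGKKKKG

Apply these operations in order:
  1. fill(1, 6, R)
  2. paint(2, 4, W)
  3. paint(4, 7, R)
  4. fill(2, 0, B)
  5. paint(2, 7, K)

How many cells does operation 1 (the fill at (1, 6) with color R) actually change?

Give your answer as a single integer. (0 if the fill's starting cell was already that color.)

After op 1 fill(1,6,R) [4 cells changed]:
GGGGGGGG
GGGGGRRG
GGGGGRRG
WGGKKKKG
WGGKKKKG
GGGKKKKG
GGGKKKKG

Answer: 4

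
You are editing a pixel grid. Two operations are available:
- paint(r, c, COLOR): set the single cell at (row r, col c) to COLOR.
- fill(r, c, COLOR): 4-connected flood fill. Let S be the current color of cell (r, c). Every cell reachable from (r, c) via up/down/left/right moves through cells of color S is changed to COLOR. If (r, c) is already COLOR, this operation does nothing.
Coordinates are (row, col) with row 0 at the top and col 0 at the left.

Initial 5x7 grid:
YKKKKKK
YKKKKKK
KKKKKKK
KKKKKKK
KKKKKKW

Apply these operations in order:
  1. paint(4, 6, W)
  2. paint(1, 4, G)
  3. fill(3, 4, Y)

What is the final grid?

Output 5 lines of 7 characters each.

Answer: YYYYYYY
YYYYGYY
YYYYYYY
YYYYYYY
YYYYYYW

Derivation:
After op 1 paint(4,6,W):
YKKKKKK
YKKKKKK
KKKKKKK
KKKKKKK
KKKKKKW
After op 2 paint(1,4,G):
YKKKKKK
YKKKGKK
KKKKKKK
KKKKKKK
KKKKKKW
After op 3 fill(3,4,Y) [31 cells changed]:
YYYYYYY
YYYYGYY
YYYYYYY
YYYYYYY
YYYYYYW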